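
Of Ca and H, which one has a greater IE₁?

H is in period 1, group 1; Ca is in period 4, group 2.
Removing the outermost electron gets harder across a period and easier down a group.
These span different periods and groups, so the two trends combine.
H > Ca: the two effects oppose for this pair; the down-group effect wins (1312 vs 590 kJ/mol).
Approximate values (kJ/mol): H 1312, Ca 590.
So H has the greater IE₁ (H > Ca).

H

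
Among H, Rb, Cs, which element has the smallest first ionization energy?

Cs

H is in period 1, group 1; Rb is in period 5, group 1; Cs is in period 6, group 1.
Across a period the outer electron is held more tightly (higher IE₁); down a group it sits in a higher shell, more shielded, and comes off more easily.
All are in group 1, so first ionization energy increases up the group.
The smallest first ionization energy among these belongs to Cs.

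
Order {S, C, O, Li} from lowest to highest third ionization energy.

Consider each +2 ion: S²⁺ still has 4 valence electrons; C²⁺ still has 2 valence electrons; O²⁺ still has 4 valence electrons; Li²⁺ is already 1 electron into the core.
Core electrons are held far more tightly than valence electrons, so Li tops the IE_3 order.
Valence configurations: S²⁺ [Ne]3s²3p², C²⁺ [He]2s², O²⁺ [He]2s²2p².
Approximate IE_3 values (kJ/mol): S 3357, C 4620, O 5300, Li 11815.
So the third ionization energies run S < C < O < Li.

S < C < O < Li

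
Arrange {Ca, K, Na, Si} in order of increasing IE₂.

After 1 electron has been removed, what remains? Ca⁺ still has 1 valence electron; K⁺ is the bare [Ar] core; Na⁺ is the bare [Ne] core; Si⁺ still has 3 valence electrons.
Breaking into a closed-shell core is much more expensive than removing a leftover valence electron — K and Na have the largest IE_2 here.
Valence configurations: Ca⁺ [Ar]4s¹, Si⁺ [Ne]3s²3p¹.
The numbers (kJ/mol): Ca 1145, K 3052, Na 4562, Si 1577.
So the second ionization energies run Ca < Si < K < Na.

Ca, Si, K, Na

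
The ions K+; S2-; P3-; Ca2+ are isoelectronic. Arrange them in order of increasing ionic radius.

All of these have 18 electrons, so size is governed by nuclear charge alone: the more protons, the stronger the pull on the same electron cloud, and the smaller the ion.
Nuclear charges: Ca2+ (Z=20), K+ (Z=19), S2- (Z=16), P3- (Z=15).
Smallest to largest: Ca2+ < K+ < S2- < P3-.

Ca2+ < K+ < S2- < P3-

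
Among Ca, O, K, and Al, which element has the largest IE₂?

IE_2 is the cost of taking one more electron from the +1 cation: Ca⁺ still has 1 valence electron; O⁺ still has 5 valence electrons; K⁺ is the bare [Ar] core; Al⁺ still has 2 valence electrons.
Usually core removal costs more than valence removal, but here the competition is close: a tightly held n=2 valence electron can cost more to remove than an n=3 core electron, so the actual values have to decide it.
Valence configurations: Ca⁺ [Ar]4s¹, O⁺ [He]2s²2p³, Al⁺ [Ne]3s².
Approximate IE_2 values (kJ/mol): Ca 1145, O 3388, K 3052, Al 1817.
Hence IE_2: Ca < Al < K < O.

O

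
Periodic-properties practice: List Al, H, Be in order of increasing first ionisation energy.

Al, Be, H

H is in period 1, group 1; Be is in period 2, group 2; Al is in period 3, group 13.
Across a period the outer electron is held more tightly (higher IE₁); down a group it sits in a higher shell, more shielded, and comes off more easily.
A diagonal step moves right (one effect) and down (the opposite effect) at once.
Be > Al: the two effects oppose for this pair; the down-group effect wins (900 vs 578 kJ/mol).
H > Be: the two effects oppose for this pair; the down-group effect wins (1312 vs 900 kJ/mol).
Tabulated first ionization energy (kJ/mol): H 1312, Be 900, Al 578.
So from lowest to highest: Al < Be < H.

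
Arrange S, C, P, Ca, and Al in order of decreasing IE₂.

Consider each +1 ion: S⁺ still has 5 valence electrons; C⁺ still has 3 valence electrons; P⁺ still has 4 valence electrons; Ca⁺ still has 1 valence electron; Al⁺ still has 2 valence electrons.
All are still removing valence electrons, so compare the +1 ions as you would atoms: IE_2 generally rises across a period (higher Z_eff) and falls down a group (larger shell), subject to the usual subshell exceptions.
Valence configurations: S⁺ [Ne]3s²3p³, C⁺ [He]2s²2p¹, P⁺ [Ne]3s²3p², Ca⁺ [Ar]4s¹, Al⁺ [Ne]3s².
The numbers (kJ/mol): S 2252, C 2353, P 1907, Ca 1145, Al 1817.
Hence IE_2: Ca < Al < P < S < C.

C > S > P > Al > Ca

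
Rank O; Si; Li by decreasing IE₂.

Li, O, Si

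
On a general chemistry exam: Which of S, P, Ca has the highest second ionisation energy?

Consider each +1 ion: S⁺ still has 5 valence electrons; P⁺ still has 4 valence electrons; Ca⁺ still has 1 valence electron.
All are still removing valence electrons, so compare the +1 ions as you would atoms: IE_2 generally rises across a period (higher Z_eff) and falls down a group (larger shell), subject to the usual subshell exceptions.
Valence configurations: S⁺ [Ne]3s²3p³, P⁺ [Ne]3s²3p², Ca⁺ [Ar]4s¹.
The numbers (kJ/mol): S 2252, P 1907, Ca 1145.
So the second ionization energies run Ca < P < S.

S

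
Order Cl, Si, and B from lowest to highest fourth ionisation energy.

Si < Cl < B

The fourth ionization energy removes an electron from the +3 ion. For each element: Cl³⁺ still has 4 valence electrons; Si³⁺ still has 1 valence electron; B³⁺ is the bare [He] core.
Breaking into a closed-shell core is much more expensive than removing a leftover valence electron — B has the largest IE_4 here.
Valence configurations: Cl³⁺ [Ne]3s²3p², Si³⁺ [Ne]3s¹.
Tabulated IE_4 (kJ/mol): Cl 5159, Si 4356, B 25026.
Overall IE_4 order: Si < Cl < B.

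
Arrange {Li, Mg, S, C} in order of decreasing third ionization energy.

Consider each +2 ion: Li²⁺ is already 1 electron into the core; Mg²⁺ is the bare [Ne] core; S²⁺ still has 4 valence electrons; C²⁺ still has 2 valence electrons.
Breaking into a closed-shell core is much more expensive than removing a leftover valence electron — Mg and Li have the largest IE_3 here.
Valence configurations: S²⁺ [Ne]3s²3p², C²⁺ [He]2s².
The numbers (kJ/mol): Li 11815, Mg 7733, S 3357, C 4620.
Overall IE_3 order: S < C < Mg < Li.

Li > Mg > C > S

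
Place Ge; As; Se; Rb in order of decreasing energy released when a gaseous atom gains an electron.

Se > Ge > As > Rb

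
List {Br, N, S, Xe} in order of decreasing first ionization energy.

N > Xe > Br > S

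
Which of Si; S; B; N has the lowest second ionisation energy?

Consider each +1 ion: Si⁺ still has 3 valence electrons; S⁺ still has 5 valence electrons; B⁺ still has 2 valence electrons; N⁺ still has 4 valence electrons.
All are still removing valence electrons, so compare the +1 ions as you would atoms: IE_2 generally rises across a period (higher Z_eff) and falls down a group (larger shell), subject to the usual subshell exceptions.
Valence configurations: Si⁺ [Ne]3s²3p¹, S⁺ [Ne]3s²3p³, B⁺ [He]2s², N⁺ [He]2s²2p².
The numbers (kJ/mol): Si 1577, S 2252, B 2427, N 2856.
Overall IE_2 order: Si < S < B < N.

Si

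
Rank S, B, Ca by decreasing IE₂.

B, S, Ca

The second ionization energy removes an electron from the +1 ion. For each element: S⁺ still has 5 valence electrons; B⁺ still has 2 valence electrons; Ca⁺ still has 1 valence electron.
All are still removing valence electrons, so compare the +1 ions as you would atoms: IE_2 generally rises across a period (higher Z_eff) and falls down a group (larger shell), subject to the usual subshell exceptions.
Valence configurations: S⁺ [Ne]3s²3p³, B⁺ [He]2s², Ca⁺ [Ar]4s¹.
Approximate IE_2 values (kJ/mol): S 2252, B 2427, Ca 1145.
Overall IE_2 order: Ca < S < B.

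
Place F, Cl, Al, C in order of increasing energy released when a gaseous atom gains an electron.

C is in period 2, group 14; F is in period 2, group 17; Al is in period 3, group 13; Cl is in period 3, group 17.
EA tends to increase across a period and decrease down a group, though the pattern is less regular than for IE or radius.
These span different periods and groups, so the two trends combine.
C > Al: relative to Al, both the across-period and down-group shifts push C's electron affinity up.
F > C: both are in period 2; the period trend gives F the larger value.
Cl > F: this pair runs against the simple trend — see the exception note.
Note the exception: Cl has a higher electron affinity than F, contrary to the simple trend — F's small 2p subshell makes the incoming electron feel strong e⁻–e⁻ repulsion, so Cl actually releases more energy on gaining an electron.
Approximate values (kJ/mol): C 122, F 328, Al 42, Cl 349.
So from lowest to highest: Al < C < F < Cl.

Al < C < F < Cl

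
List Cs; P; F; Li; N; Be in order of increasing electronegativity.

Cs < Li < Be < P < N < F

Li is in period 2, group 1; Be is in period 2, group 2; N is in period 2, group 15; F is in period 2, group 17; P is in period 3, group 15; Cs is in period 6, group 1.
Atoms toward the upper right of the periodic table pull bonding electrons most strongly.
These span different periods and groups, so the two trends combine.
Li > Cs: they share group 1; the group trend gives Li the larger value.
Be > Li: both are in period 2; the period trend gives Be the larger value.
P > Be: the two effects oppose for this pair; the across-period effect wins (2.19 vs 1.57).
N > P: N sits above P in group 15, so the down-group effect alone puts N higher.
F > N: F lies to the right of N in period 2, so the across-period effect alone puts F higher.
Tabulated electronegativity (Pauling): Li 0.98, Be 1.57, N 3.04, F 3.98, P 2.19, Cs 0.79.
So from lowest to highest: Cs < Li < Be < P < N < F.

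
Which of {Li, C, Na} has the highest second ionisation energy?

The second ionization energy removes an electron from the +1 ion. For each element: Li⁺ is the bare [He] core; C⁺ still has 3 valence electrons; Na⁺ is the bare [Ne] core.
Core electrons are held far more tightly than valence electrons, so Na and Li top the IE_2 order.
The numbers (kJ/mol): Li 7298, C 2353, Na 4562.
Putting it together, IE_2: C < Na < Li.

Li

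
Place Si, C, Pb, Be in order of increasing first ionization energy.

Pb, Si, Be, C

Be is in period 2, group 2; C is in period 2, group 14; Si is in period 3, group 14; Pb is in period 6, group 14.
Across a period the outer electron is held more tightly (higher IE₁); down a group it sits in a higher shell, more shielded, and comes off more easily.
These span different periods and groups, so the two trends combine.
Si > Pb: they share group 14; the group trend gives Si the larger value.
Be > Si: period and group pull opposite ways; the down-group shift dominates (900 vs 786 kJ/mol).
C > Be: both are in period 2; the period trend gives C the larger value.
For reference (kJ/mol): Be 900, C 1086, Si 786, Pb 716.
So from lowest to highest: Pb < Si < Be < C.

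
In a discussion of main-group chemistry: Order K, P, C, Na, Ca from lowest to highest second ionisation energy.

After 1 electron has been removed, what remains? K⁺ is the bare [Ar] core; P⁺ still has 4 valence electrons; C⁺ still has 3 valence electrons; Na⁺ is the bare [Ne] core; Ca⁺ still has 1 valence electron.
Core electrons are held far more tightly than valence electrons, so K and Na top the IE_2 order.
Valence configurations: P⁺ [Ne]3s²3p², C⁺ [He]2s²2p¹, Ca⁺ [Ar]4s¹.
The numbers (kJ/mol): K 3052, P 1907, C 2353, Na 4562, Ca 1145.
Hence IE_2: Ca < P < C < K < Na.

Ca < P < C < K < Na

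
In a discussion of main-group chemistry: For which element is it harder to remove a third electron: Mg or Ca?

IE_3 is the cost of taking one more electron from the +2 cation: Mg²⁺ is the bare [Ne] core; Ca²⁺ is the bare [Ar] core.
All of these are removing an electron from a noble-gas core or deeper; the smaller core (lower principal quantum number) is held far more tightly, and within a period the higher nuclear charge binds the same core more tightly.
The numbers (kJ/mol): Mg 7733, Ca 4912.
Overall IE_3 order: Ca < Mg.

Mg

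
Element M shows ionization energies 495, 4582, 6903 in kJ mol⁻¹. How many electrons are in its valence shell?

Look for the largest jump between consecutive ionization energies: IE2/IE1 ≈ 9.3, far larger than any earlier ratio.
That jump marks the point where a core electron is being removed. So the atom has 1 valence electron.

1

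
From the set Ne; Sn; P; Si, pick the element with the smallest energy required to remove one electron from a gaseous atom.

Sn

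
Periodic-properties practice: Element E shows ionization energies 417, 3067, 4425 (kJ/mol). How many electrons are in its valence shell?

Look for the largest jump between consecutive ionization energies: IE2/IE1 ≈ 7.4, far larger than any earlier ratio.
That jump marks the point where a core electron is being removed. So the atom has 1 valence electron.

1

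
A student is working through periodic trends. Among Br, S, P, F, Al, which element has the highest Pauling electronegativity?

F

F is in period 2, group 17; Al is in period 3, group 13; P is in period 3, group 15; S is in period 3, group 16; Br is in period 4, group 17.
EN rises left→right (higher Z_eff, smaller atoms) and falls top→bottom (larger, more shielded atoms).
These span different periods and groups, so the two trends combine.
P > Al: both are in period 3; the period trend gives P the larger value.
S > P: S lies to the right of P in period 3, so the across-period effect alone puts S higher.
Br > S: the two effects oppose for this pair; the across-period effect wins (2.96 vs 2.58).
F > Br: F sits above Br in group 17, so the down-group effect alone puts F higher.
For reference (Pauling): F 3.98, Al 1.61, P 2.19, S 2.58, Br 2.96.
The highest Pauling electronegativity among these belongs to F.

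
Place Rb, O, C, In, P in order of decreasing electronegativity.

C is in period 2, group 14; O is in period 2, group 16; P is in period 3, group 15; Rb is in period 5, group 1; In is in period 5, group 13.
Atoms toward the upper right of the periodic table pull bonding electrons most strongly.
Neither a single period nor a single group — weigh both effects.
In > Rb: In lies to the right of Rb in period 5, so the across-period effect alone puts In higher.
P > In: relative to In, both the across-period and down-group shifts push P's electronegativity up.
C > P: the two effects oppose for this pair; the down-group effect wins (2.55 vs 2.19).
O > C: O lies to the right of C in period 2, so the across-period effect alone puts O higher.
Tabulated electronegativity (Pauling): C 2.55, O 3.44, P 2.19, Rb 0.82, In 1.78.
So from highest to lowest: O > C > P > In > Rb.

O > C > P > In > Rb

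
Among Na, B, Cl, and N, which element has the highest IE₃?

IE_3 is the cost of taking one more electron from the +2 cation: Na²⁺ is already 1 electron into the core; B²⁺ still has 1 valence electron; Cl²⁺ still has 5 valence electrons; N²⁺ still has 3 valence electrons.
Breaking into a closed-shell core is much more expensive than removing a leftover valence electron — Na has the largest IE_3 here.
Valence configurations: B²⁺ [He]2s¹, Cl²⁺ [Ne]3s²3p³, N²⁺ [He]2s²2p¹.
The numbers (kJ/mol): Na 6910, B 3660, Cl 3822, N 4578.
Overall IE_3 order: B < Cl < N < Na.

Na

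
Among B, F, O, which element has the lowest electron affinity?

B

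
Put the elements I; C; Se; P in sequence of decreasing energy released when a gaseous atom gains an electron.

I > Se > C > P

Electron affinity generally becomes more exothermic across a period toward the halogens and less exothermic down a group.
These sit on a diagonal, where the across-period and down-group effects partly cancel.
C > P: the two effects oppose for this pair; the down-group effect wins (122 vs 72 kJ/mol).
Se > C: period and group pull opposite ways; the across-period shift dominates (195 vs 122 kJ/mol).
I > Se: the two effects oppose for this pair; the across-period effect wins (295 vs 195 kJ/mol).
Approximate values (kJ/mol): C 122, P 72, Se 195, I 295.
So from highest to lowest: I > Se > C > P.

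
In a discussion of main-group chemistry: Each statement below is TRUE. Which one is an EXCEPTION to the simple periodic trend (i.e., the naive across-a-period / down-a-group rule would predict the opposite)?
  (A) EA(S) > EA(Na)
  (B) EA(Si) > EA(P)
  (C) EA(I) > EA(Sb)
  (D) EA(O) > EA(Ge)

(B)

The general trend: electron affinity increases across a period and decreases down a group.
(A) S (period 3, group 16) vs Na (period 3, group 1): the stated order agrees with the simple trend.
(B) Si (period 3, group 14) vs P (period 3, group 15): the stated order contradicts the simple trend.
(C) I (period 5, group 17) vs Sb (period 5, group 15): the stated order agrees with the simple trend.
(D) O (period 2, group 16) vs Ge (period 4, group 14): the stated order agrees with the simple trend.
The exception is (B): adding an electron to P's half-filled 3p³ is unfavourable, so Si (3p²) has the more exothermic EA.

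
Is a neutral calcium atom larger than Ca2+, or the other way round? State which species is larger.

Forming Ca2+ removes 2 electrons from Ca. Fewer electrons for the same nuclear charge means less shielding and a higher Z_eff on the remaining electrons, and for main-group metals the entire outer shell is lost.
A cation is smaller than its parent atom: Ca2+ < Ca.

Ca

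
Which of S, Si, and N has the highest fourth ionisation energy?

N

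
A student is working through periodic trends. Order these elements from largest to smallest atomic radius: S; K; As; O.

O is in period 2, group 16; S is in period 3, group 16; K is in period 4, group 1; As is in period 4, group 15.
Moving right in a period, electrons are added to the same shell under a stronger nuclear pull, so atoms get smaller; moving down, a new shell is opened and atoms get larger.
These span different periods and groups, so the two trends combine.
S > O: they share group 16; the group trend gives S the larger value.
As > S: relative to S, both the across-period and down-group shifts push As's atomic radius up.
K > As: K lies to the left of As in period 4, so the across-period effect alone puts K larger.
Tabulated atomic radius (pm): O 63, S 103, K 196, As 121.
So from largest to smallest: K > As > S > O.

K > As > S > O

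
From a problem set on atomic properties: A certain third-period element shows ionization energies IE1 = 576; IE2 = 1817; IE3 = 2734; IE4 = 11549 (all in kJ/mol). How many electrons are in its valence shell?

Look for the largest jump between consecutive ionization energies: IE4/IE3 ≈ 4.2, far larger than any earlier ratio.
That jump marks the point where a core electron is being removed. So the atom has 3 valence electrons.

3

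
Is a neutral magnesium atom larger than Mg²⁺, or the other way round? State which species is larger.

Mg

Forming Mg²⁺ removes 2 electrons from Mg. Fewer electrons for the same nuclear charge means less shielding and a higher Z_eff on the remaining electrons, and for main-group metals the entire outer shell is lost.
A cation is smaller than its parent atom: Mg²⁺ < Mg.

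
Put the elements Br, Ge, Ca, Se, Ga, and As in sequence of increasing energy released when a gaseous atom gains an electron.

Ca < Ga < As < Ge < Se < Br

Electron affinity generally becomes more exothermic across a period toward the halogens and less exothermic down a group.
All lie in period 4; the across-period trend (electron affinity increases left to right) applies, with the exception below.
Note the exception: Ge has a higher electron affinity than As, contrary to the simple trend — adding an electron to As's half-filled 4p³ is unfavourable, so Ge (4p²) has the more exothermic EA.
Tabulated electron affinity (kJ/mol): Ca 2, Ga 29, Ge 119, As 78, Se 195, Br 325.
So from lowest to highest: Ca < Ga < As < Ge < Se < Br.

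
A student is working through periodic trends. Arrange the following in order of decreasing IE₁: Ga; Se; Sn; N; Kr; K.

N is in period 2, group 15; K is in period 4, group 1; Ga is in period 4, group 13; Se is in period 4, group 16; Kr is in period 4, group 18; Sn is in period 5, group 14.
Removing the outermost electron gets harder across a period and easier down a group.
Here both period and group differ, so the two effects have to be weighed against each other.
Ga > K: Ga lies to the right of K in period 4, so the across-period effect alone puts Ga higher.
Sn > Ga: the two effects oppose for this pair; the across-period effect wins (709 vs 579 kJ/mol).
Se > Sn: both effects reinforce here, so Se is clearly the higher of the two.
Kr > Se: both are in period 4; the period trend gives Kr the larger value.
N > Kr: period and group pull opposite ways; the down-group shift dominates (1402 vs 1351 kJ/mol).
For reference (kJ/mol): N 1402, K 419, Ga 579, Se 941, Kr 1351, Sn 709.
So from highest to lowest: N > Kr > Se > Sn > Ga > K.

N > Kr > Se > Sn > Ga > K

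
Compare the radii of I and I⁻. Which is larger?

Forming I⁻ adds 1 electron to I. More electron–electron repulsion in the same shell, with unchanged nuclear charge, lets the cloud expand.
An anion is larger than its parent atom: I⁻ > I.

I⁻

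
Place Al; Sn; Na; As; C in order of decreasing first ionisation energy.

C, As, Sn, Al, Na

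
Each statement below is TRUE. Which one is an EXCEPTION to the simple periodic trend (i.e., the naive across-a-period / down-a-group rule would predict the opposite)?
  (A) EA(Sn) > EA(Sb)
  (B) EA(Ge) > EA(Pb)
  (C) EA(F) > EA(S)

The general trend: electron affinity increases across a period and decreases down a group.
(A) Sn (period 5, group 14) vs Sb (period 5, group 15): the stated order contradicts the simple trend.
(B) Ge (period 4, group 14) vs Pb (period 6, group 14): the stated order agrees with the simple trend.
(C) F (period 2, group 17) vs S (period 3, group 16): the stated order agrees with the simple trend.
The exception is (A): adding an electron to Sb's half-filled 5p³ is unfavourable, so Sn has the more exothermic EA.

(A)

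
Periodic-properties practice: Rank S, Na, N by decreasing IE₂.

Na, N, S

The second ionization energy removes an electron from the +1 ion. For each element: S⁺ still has 5 valence electrons; Na⁺ is the bare [Ne] core; N⁺ still has 4 valence electrons.
Core electrons are held far more tightly than valence electrons, so Na tops the IE_2 order.
Valence configurations: S⁺ [Ne]3s²3p³, N⁺ [He]2s²2p².
Tabulated IE_2 (kJ/mol): S 2252, Na 4562, N 2856.
Putting it together, IE_2: S < N < Na.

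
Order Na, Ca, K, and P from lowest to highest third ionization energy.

After 2 electrons have been removed, what remains? Na²⁺ is already 1 electron into the core; Ca²⁺ is the bare [Ar] core; K²⁺ is already 1 electron into the core; P²⁺ still has 3 valence electrons.
Pulling an electron out of a noble-gas core costs far more than removing a remaining valence electron, so K, Ca and Na sit at the high end of IE_3.
Tabulated IE_3 (kJ/mol): Na 6910, Ca 4912, K 4420, P 2914.
So the third ionization energies run P < K < Ca < Na.

P < K < Ca < Na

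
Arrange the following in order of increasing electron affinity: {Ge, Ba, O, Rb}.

Ba, Rb, Ge, O

O is in period 2, group 16; Ge is in period 4, group 14; Rb is in period 5, group 1; Ba is in period 6, group 2.
Atoms with high Z_eff and room in the valence shell (especially the halogens) have the most exothermic electron affinities.
Here both period and group differ, so the two effects have to be weighed against each other.
Rb > Ba: period and group pull opposite ways; the down-group shift dominates (47 vs 14 kJ/mol).
Ge > Rb: both effects reinforce here, so Ge is clearly the higher of the two.
O > Ge: relative to Ge, both the across-period and down-group shifts push O's electron affinity up.
Tabulated electron affinity (kJ/mol): O 141, Ge 119, Rb 47, Ba 14.
So from lowest to highest: Ba < Rb < Ge < O.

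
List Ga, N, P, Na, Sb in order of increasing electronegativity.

N is in period 2, group 15; Na is in period 3, group 1; P is in period 3, group 15; Ga is in period 4, group 13; Sb is in period 5, group 15.
EN rises left→right (higher Z_eff, smaller atoms) and falls top→bottom (larger, more shielded atoms).
Neither a single period nor a single group — weigh both effects.
Ga > Na: the two effects oppose for this pair; the across-period effect wins (1.81 vs 0.93).
Sb > Ga: the two effects oppose for this pair; the across-period effect wins (2.05 vs 1.81).
P > Sb: P sits above Sb in group 15, so the down-group effect alone puts P higher.
N > P: N sits above P in group 15, so the down-group effect alone puts N higher.
For reference (Pauling): N 3.04, Na 0.93, P 2.19, Ga 1.81, Sb 2.05.
So from lowest to highest: Na < Ga < Sb < P < N.

Na, Ga, Sb, P, N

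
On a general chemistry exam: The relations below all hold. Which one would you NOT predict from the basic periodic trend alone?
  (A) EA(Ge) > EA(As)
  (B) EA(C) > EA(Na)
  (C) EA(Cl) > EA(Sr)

The general trend: electron affinity increases across a period and decreases down a group.
(A) Ge (period 4, group 14) vs As (period 4, group 15): the stated order contradicts the simple trend.
(B) C (period 2, group 14) vs Na (period 3, group 1): the stated order agrees with the simple trend.
(C) Cl (period 3, group 17) vs Sr (period 5, group 2): the stated order agrees with the simple trend.
The exception is (A): adding an electron to As's half-filled 4p³ is unfavourable, so Ge (4p²) has the more exothermic EA.

(A)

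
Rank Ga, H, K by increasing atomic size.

H, Ga, K

H is in period 1, group 1; K is in period 4, group 1; Ga is in period 4, group 13.
Radius decreases left→right (rising Z_eff, same n) and increases top→bottom (higher n).
Here both period and group differ, so the two effects have to be weighed against each other.
Ga > H: the two effects oppose for this pair; the down-group effect wins (124 vs 32 pm).
K > Ga: K lies to the left of Ga in period 4, so the across-period effect alone puts K larger.
Tabulated atomic radius (pm): H 32, K 196, Ga 124.
So from smallest to largest: H < Ga < K.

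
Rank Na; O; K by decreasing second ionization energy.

Consider each +1 ion: Na⁺ is the bare [Ne] core; O⁺ still has 5 valence electrons; K⁺ is the bare [Ar] core.
Usually core removal costs more than valence removal, but here the competition is close: a tightly held n=2 valence electron can cost more to remove than an n=3 core electron, so the actual values have to decide it.
Approximate IE_2 values (kJ/mol): Na 4562, O 3388, K 3052.
So the second ionization energies run K < O < Na.

Na > O > K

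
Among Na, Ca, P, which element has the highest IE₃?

Na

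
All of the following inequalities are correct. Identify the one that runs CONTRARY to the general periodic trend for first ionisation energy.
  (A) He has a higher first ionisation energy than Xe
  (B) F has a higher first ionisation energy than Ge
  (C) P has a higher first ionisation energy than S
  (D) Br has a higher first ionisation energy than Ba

The general trend: first ionisation energy increases across a period and decreases down a group.
(A) He (period 1, group 18) vs Xe (period 5, group 18): the stated order agrees with the simple trend.
(B) F (period 2, group 17) vs Ge (period 4, group 14): the stated order agrees with the simple trend.
(C) P (period 3, group 15) vs S (period 3, group 16): the stated order contradicts the simple trend.
(D) Br (period 4, group 17) vs Ba (period 6, group 2): the stated order agrees with the simple trend.
The exception is (C): S (3p⁴) ionizes more easily than half-filled P (3p³) because the paired 3p electron in S is pushed out by e⁻–e⁻ repulsion.

(C)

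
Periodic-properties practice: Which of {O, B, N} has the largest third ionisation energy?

After 2 electrons have been removed, what remains? O²⁺ still has 4 valence electrons; B²⁺ still has 1 valence electron; N²⁺ still has 3 valence electrons.
All are still removing valence electrons, so compare the +2 ions as you would atoms: IE_3 generally rises across a period (higher Z_eff) and falls down a group (larger shell), subject to the usual subshell exceptions.
Valence configurations: O²⁺ [He]2s²2p², B²⁺ [He]2s¹, N²⁺ [He]2s²2p¹.
Tabulated IE_3 (kJ/mol): O 5300, B 3660, N 4578.
Overall IE_3 order: B < N < O.

O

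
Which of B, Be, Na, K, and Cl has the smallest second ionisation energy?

Consider each +1 ion: B⁺ still has 2 valence electrons; Be⁺ still has 1 valence electron; Na⁺ is the bare [Ne] core; K⁺ is the bare [Ar] core; Cl⁺ still has 6 valence electrons.
Breaking into a closed-shell core is much more expensive than removing a leftover valence electron — K and Na have the largest IE_2 here.
Valence configurations: B⁺ [He]2s², Be⁺ [He]2s¹, Cl⁺ [Ne]3s²3p⁴.
Tabulated IE_2 (kJ/mol): B 2427, Be 1757, Na 4562, K 3052, Cl 2298.
Putting it together, IE_2: Be < Cl < B < K < Na.

Be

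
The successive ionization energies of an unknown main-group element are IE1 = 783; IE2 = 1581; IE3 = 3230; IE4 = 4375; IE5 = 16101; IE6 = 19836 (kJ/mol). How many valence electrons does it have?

Look for the largest jump between consecutive ionization energies: IE5/IE4 ≈ 3.7, far larger than any earlier ratio.
That jump marks the point where a core electron is being removed. So the atom has 4 valence electrons.

4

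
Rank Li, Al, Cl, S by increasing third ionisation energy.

Al < S < Cl < Li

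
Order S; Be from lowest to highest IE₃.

After 2 electrons have been removed, what remains? S²⁺ still has 4 valence electrons; Be²⁺ is the bare [He] core.
Breaking into a closed-shell core is much more expensive than removing a leftover valence electron — Be has the largest IE_3 here.
Approximate IE_3 values (kJ/mol): S 3357, Be 14849.
Overall IE_3 order: S < Be.

S < Be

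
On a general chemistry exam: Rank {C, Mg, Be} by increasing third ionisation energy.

After 2 electrons have been removed, what remains? C²⁺ still has 2 valence electrons; Mg²⁺ is the bare [Ne] core; Be²⁺ is the bare [He] core.
Core electrons are held far more tightly than valence electrons, so Mg and Be top the IE_3 order.
Approximate IE_3 values (kJ/mol): C 4620, Mg 7733, Be 14849.
Hence IE_3: C < Mg < Be.

C, Mg, Be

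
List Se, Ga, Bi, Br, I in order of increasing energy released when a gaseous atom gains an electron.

Ga < Bi < Se < I < Br

EA tends to increase across a period and decrease down a group, though the pattern is less regular than for IE or radius.
Neither a single period nor a single group — weigh both effects.
Bi > Ga: the two effects oppose for this pair; the across-period effect wins (91 vs 29 kJ/mol).
Se > Bi: both effects reinforce here, so Se is clearly the higher of the two.
I > Se: the two effects oppose for this pair; the across-period effect wins (295 vs 195 kJ/mol).
Br > I: they share group 17; the group trend gives Br the larger value.
Tabulated electron affinity (kJ/mol): Ga 29, Se 195, Br 325, I 295, Bi 91.
So from lowest to highest: Ga < Bi < Se < I < Br.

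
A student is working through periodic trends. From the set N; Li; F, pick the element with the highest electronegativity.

F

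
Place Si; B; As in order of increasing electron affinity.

Adding an electron releases more energy for atoms nearer the top right (short of the noble gases).
A diagonal step moves right (one effect) and down (the opposite effect) at once.
As > B: period and group pull opposite ways; the across-period shift dominates (78 vs 27 kJ/mol).
Si > As: the two effects oppose for this pair; the down-group effect wins (134 vs 78 kJ/mol).
Tabulated electron affinity (kJ/mol): B 27, Si 134, As 78.
So from lowest to highest: B < As < Si.

B < As < Si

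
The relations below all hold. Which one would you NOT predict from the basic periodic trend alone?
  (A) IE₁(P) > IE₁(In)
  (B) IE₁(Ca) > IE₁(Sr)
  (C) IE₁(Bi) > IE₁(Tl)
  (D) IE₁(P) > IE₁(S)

The general trend: first ionisation energy increases across a period and decreases down a group.
(A) P (period 3, group 15) vs In (period 5, group 13): the stated order agrees with the simple trend.
(B) Ca (period 4, group 2) vs Sr (period 5, group 2): the stated order agrees with the simple trend.
(C) Bi (period 6, group 15) vs Tl (period 6, group 13): the stated order agrees with the simple trend.
(D) P (period 3, group 15) vs S (period 3, group 16): the stated order contradicts the simple trend.
The exception is (D): S (3p⁴) ionizes more easily than half-filled P (3p³) because the paired 3p electron in S is pushed out by e⁻–e⁻ repulsion.

(D)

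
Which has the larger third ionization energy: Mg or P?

Consider each +2 ion: Mg²⁺ is the bare [Ne] core; P²⁺ still has 3 valence electrons.
Breaking into a closed-shell core is much more expensive than removing a leftover valence electron — Mg has the largest IE_3 here.
Approximate IE_3 values (kJ/mol): Mg 7733, P 2914.
So the third ionization energies run P < Mg.

Mg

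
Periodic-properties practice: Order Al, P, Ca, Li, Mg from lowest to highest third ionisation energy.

Al < P < Ca < Mg < Li

After 2 electrons have been removed, what remains? Al²⁺ still has 1 valence electron; P²⁺ still has 3 valence electrons; Ca²⁺ is the bare [Ar] core; Li²⁺ is already 1 electron into the core; Mg²⁺ is the bare [Ne] core.
Breaking into a closed-shell core is much more expensive than removing a leftover valence electron — Ca, Mg and Li have the largest IE_3 here.
Valence configurations: Al²⁺ [Ne]3s¹, P²⁺ [Ne]3s²3p¹.
Tabulated IE_3 (kJ/mol): Al 2745, P 2914, Ca 4912, Li 11815, Mg 7733.
Putting it together, IE_3: Al < P < Ca < Mg < Li.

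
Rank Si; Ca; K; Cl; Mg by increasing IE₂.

Consider each +1 ion: Si⁺ still has 3 valence electrons; Ca⁺ still has 1 valence electron; K⁺ is the bare [Ar] core; Cl⁺ still has 6 valence electrons; Mg⁺ still has 1 valence electron.
Pulling an electron out of a noble-gas core costs far more than removing a remaining valence electron, so K sits at the high end of IE_2.
Valence configurations: Si⁺ [Ne]3s²3p¹, Ca⁺ [Ar]4s¹, Cl⁺ [Ne]3s²3p⁴, Mg⁺ [Ne]3s¹.
Approximate IE_2 values (kJ/mol): Si 1577, Ca 1145, K 3052, Cl 2298, Mg 1451.
Putting it together, IE_2: Ca < Mg < Si < Cl < K.

Ca, Mg, Si, Cl, K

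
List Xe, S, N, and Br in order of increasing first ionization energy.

Across a period the outer electron is held more tightly (higher IE₁); down a group it sits in a higher shell, more shielded, and comes off more easily.
A diagonal step moves right (one effect) and down (the opposite effect) at once.
Br > S: the two effects oppose for this pair; the across-period effect wins (1140 vs 1000 kJ/mol).
Xe > Br: the two effects oppose for this pair; the across-period effect wins (1170 vs 1140 kJ/mol).
N > Xe: the two effects oppose for this pair; the down-group effect wins (1402 vs 1170 kJ/mol).
Tabulated first ionization energy (kJ/mol): N 1402, S 1000, Br 1140, Xe 1170.
So from lowest to highest: S < Br < Xe < N.

S, Br, Xe, N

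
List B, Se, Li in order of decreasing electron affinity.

Li is in period 2, group 1; B is in period 2, group 13; Se is in period 4, group 16.
Atoms with high Z_eff and room in the valence shell (especially the halogens) have the most exothermic electron affinities.
These span different periods and groups, so the two trends combine.
Li > B: this pair runs against the simple trend — see the exception note.
Se > Li: the two effects oppose for this pair; the across-period effect wins (195 vs 60 kJ/mol).
Note the exception: Li has a higher electron affinity than B, contrary to the simple trend — B's ns²np¹ configuration gives only a small electron affinity — the sparsely filled np subshell binds an added electron weakly.
Approximate values (kJ/mol): Li 60, B 27, Se 195.
So from highest to lowest: Se > Li > B.

Se > Li > B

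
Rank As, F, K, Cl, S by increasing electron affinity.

F is in period 2, group 17; S is in period 3, group 16; Cl is in period 3, group 17; K is in period 4, group 1; As is in period 4, group 15.
Atoms with high Z_eff and room in the valence shell (especially the halogens) have the most exothermic electron affinities.
Neither a single period nor a single group — weigh both effects.
As > K: both are in period 4; the period trend gives As the larger value.
S > As: both effects reinforce here, so S is clearly the higher of the two.
F > S: both effects reinforce here, so F is clearly the higher of the two.
Cl > F: this pair runs against the simple trend — see the exception note.
Note the exception: Cl has a higher electron affinity than F, contrary to the simple trend — F's small 2p subshell makes the incoming electron feel strong e⁻–e⁻ repulsion, so Cl actually releases more energy on gaining an electron.
Tabulated electron affinity (kJ/mol): F 328, S 200, Cl 349, K 48, As 78.
So from lowest to highest: K < As < S < F < Cl.

K < As < S < F < Cl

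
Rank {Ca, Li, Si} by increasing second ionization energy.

Ca < Si < Li

IE_2 is the cost of taking one more electron from the +1 cation: Ca⁺ still has 1 valence electron; Li⁺ is the bare [He] core; Si⁺ still has 3 valence electrons.
Pulling an electron out of a noble-gas core costs far more than removing a remaining valence electron, so Li sits at the high end of IE_2.
Valence configurations: Ca⁺ [Ar]4s¹, Si⁺ [Ne]3s²3p¹.
Approximate IE_2 values (kJ/mol): Ca 1145, Li 7298, Si 1577.
So the second ionization energies run Ca < Si < Li.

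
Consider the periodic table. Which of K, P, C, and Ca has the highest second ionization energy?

K

After 1 electron has been removed, what remains? K⁺ is the bare [Ar] core; P⁺ still has 4 valence electrons; C⁺ still has 3 valence electrons; Ca⁺ still has 1 valence electron.
Pulling an electron out of a noble-gas core costs far more than removing a remaining valence electron, so K sits at the high end of IE_2.
Valence configurations: P⁺ [Ne]3s²3p², C⁺ [He]2s²2p¹, Ca⁺ [Ar]4s¹.
The numbers (kJ/mol): K 3052, P 1907, C 2353, Ca 1145.
So the second ionization energies run Ca < P < C < K.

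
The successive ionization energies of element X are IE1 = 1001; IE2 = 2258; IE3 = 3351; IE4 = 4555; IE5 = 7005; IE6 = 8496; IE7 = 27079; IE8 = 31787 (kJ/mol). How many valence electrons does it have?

Look for the largest jump between consecutive ionization energies: IE7/IE6 ≈ 3.2, far larger than any earlier ratio.
That jump marks the point where a core electron is being removed. So the atom has 6 valence electrons.

6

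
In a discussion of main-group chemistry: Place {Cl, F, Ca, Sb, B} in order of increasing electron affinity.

Ca < B < Sb < F < Cl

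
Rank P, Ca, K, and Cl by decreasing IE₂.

K > Cl > P > Ca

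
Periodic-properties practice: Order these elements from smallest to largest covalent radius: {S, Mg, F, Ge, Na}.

F < S < Ge < Mg < Na

Moving right in a period, electrons are added to the same shell under a stronger nuclear pull, so atoms get smaller; moving down, a new shell is opened and atoms get larger.
Neither a single period nor a single group — weigh both effects.
S > F: both effects reinforce here, so S is clearly the larger of the two.
Ge > S: relative to S, both the across-period and down-group shifts push Ge's atomic radius up.
Mg > Ge: the two effects oppose for this pair; the across-period effect wins (139 vs 121 pm).
Na > Mg: Na lies to the left of Mg in period 3, so the across-period effect alone puts Na larger.
Tabulated atomic radius (pm): F 64, Na 155, Mg 139, S 103, Ge 121.
So from smallest to largest: F < S < Ge < Mg < Na.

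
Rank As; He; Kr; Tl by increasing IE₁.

Tl, As, Kr, He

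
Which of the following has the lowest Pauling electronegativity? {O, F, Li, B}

Li

EN rises left→right (higher Z_eff, smaller atoms) and falls top→bottom (larger, more shielded atoms).
All lie in period 2, so electronegativity increases left to right.
The lowest Pauling electronegativity among these belongs to Li.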